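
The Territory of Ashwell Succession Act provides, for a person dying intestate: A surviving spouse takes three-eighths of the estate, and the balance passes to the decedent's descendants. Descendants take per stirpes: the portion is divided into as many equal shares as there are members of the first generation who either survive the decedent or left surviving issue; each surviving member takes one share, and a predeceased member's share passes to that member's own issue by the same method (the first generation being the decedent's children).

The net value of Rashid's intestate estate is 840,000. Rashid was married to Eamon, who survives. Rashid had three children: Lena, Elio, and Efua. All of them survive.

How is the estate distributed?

Eamon takes three-eighths of 840,000 = 315,000. The remaining 525,000 passes to the descendants.
The descendants' portion (525,000) is divided into 3 shares of 175,000: Lena, Elio, and Efua each take 175,000.

Eamon: 315,000; Lena: 175,000; Elio: 175,000; Efua: 175,000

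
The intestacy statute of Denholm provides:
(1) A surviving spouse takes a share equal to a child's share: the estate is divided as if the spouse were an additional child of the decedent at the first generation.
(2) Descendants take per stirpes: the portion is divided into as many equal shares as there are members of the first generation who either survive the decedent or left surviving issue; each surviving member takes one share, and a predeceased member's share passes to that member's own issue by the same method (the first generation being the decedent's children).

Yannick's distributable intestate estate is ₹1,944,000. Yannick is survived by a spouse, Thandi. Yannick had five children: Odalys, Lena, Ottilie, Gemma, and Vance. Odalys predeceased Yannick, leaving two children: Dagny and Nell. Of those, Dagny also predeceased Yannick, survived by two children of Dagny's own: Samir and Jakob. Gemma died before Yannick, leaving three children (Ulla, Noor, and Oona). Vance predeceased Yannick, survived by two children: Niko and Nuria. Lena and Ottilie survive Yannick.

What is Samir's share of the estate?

Samir receives ₹81,000.

The spouse counts as an additional share at the children's level, so there are 6 primary shares of ₹324,000. Thandi takes one such share (₹324,000).
The children's combined portion (₹1,620,000) is divided into 5 shares of ₹324,000: Lena and Ottilie each take ₹324,000; Odalys's ₹324,000 share passes to Odalys's issue; Gemma's ₹324,000 share passes to Gemma's issue; Vance's ₹324,000 share passes to Vance's issue.
Odalys's share (₹324,000) is divided into 2 shares of ₹162,000: Nell takes ₹162,000; Dagny's ₹162,000 share passes to Dagny's issue.
Dagny's share (₹162,000) is divided into 2 shares of ₹81,000: Samir and Jakob each take ₹81,000.
Gemma's share (₹324,000) is divided into 3 shares of ₹108,000: Ulla, Noor, and Oona each take ₹108,000.
Vance's share (₹324,000) is divided into 2 shares of ₹162,000: Niko and Nuria each take ₹162,000.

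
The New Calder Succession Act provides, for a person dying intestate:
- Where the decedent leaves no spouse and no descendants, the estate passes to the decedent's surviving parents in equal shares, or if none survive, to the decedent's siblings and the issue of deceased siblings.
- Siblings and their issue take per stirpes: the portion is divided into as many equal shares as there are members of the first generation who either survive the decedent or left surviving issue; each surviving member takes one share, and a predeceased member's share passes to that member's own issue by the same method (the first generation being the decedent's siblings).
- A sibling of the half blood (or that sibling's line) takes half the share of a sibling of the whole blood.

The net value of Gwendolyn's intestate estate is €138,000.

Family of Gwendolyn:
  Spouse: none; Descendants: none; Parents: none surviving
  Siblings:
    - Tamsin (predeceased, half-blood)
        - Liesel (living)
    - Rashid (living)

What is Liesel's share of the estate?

The entire €138,000 passes to the siblings and their issue.
Counting each half-blood sibling's line as half a unit, there are 3/2 units in €138,000, so one unit is €92,000. Whole-blood lines (Rashid) take €92,000 each; half-blood lines (Tamsin) take €46,000 each.
Tamsin's share (€46,000) passes entirely to Liesel.

Liesel receives €46,000.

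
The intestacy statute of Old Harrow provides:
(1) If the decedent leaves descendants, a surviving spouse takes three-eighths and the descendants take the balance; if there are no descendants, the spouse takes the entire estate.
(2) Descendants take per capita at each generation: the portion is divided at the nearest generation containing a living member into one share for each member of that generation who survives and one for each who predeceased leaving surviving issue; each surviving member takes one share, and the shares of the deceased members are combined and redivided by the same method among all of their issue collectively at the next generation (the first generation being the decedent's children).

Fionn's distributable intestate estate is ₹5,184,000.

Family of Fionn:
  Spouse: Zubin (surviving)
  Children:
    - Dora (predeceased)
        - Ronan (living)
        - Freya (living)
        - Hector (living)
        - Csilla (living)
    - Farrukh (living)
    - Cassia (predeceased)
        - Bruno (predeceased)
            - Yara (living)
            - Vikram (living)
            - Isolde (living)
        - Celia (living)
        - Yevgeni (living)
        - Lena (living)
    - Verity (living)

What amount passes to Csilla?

Csilla receives ₹202,500.

Zubin takes three-eighths of ₹5,184,000 = ₹1,944,000. The remaining ₹3,240,000 passes to the descendants.
The descendants' portion (₹3,240,000) is divided at the children's generation into 4 shares of ₹810,000. Farrukh and Verity each take ₹810,000. The 2 shares of the deceased (Dora and Cassia) are combined into a pool of ₹1,620,000.
That pool (₹1,620,000) is divided at the grandchildren's generation into 8 shares of ₹202,500. Ronan, Freya, Hector, Csilla, Celia, Yevgeni, and Lena each take ₹202,500. The remaining share for the deceased Bruno (₹202,500) is carried to the next generation.
That pool (₹202,500) is divided at the great-grandchildren's generation equally among Yara, Vikram, and Isolde: ₹67,500 each.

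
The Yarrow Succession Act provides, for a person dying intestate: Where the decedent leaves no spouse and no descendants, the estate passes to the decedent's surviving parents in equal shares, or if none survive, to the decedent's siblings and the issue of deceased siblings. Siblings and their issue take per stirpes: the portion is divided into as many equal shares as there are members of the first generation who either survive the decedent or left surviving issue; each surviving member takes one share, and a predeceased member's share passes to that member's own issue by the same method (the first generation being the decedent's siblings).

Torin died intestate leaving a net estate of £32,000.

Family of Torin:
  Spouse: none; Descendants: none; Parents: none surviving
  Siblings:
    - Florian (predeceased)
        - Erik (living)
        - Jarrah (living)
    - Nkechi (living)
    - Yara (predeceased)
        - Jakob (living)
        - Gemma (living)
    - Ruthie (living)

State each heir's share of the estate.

Erik: £4,000; Jarrah: £4,000; Nkechi: £8,000; Jakob: £4,000; Gemma: £4,000; Ruthie: £8,000

The entire £32,000 passes to the siblings and their issue.
That amount (£32,000) is divided into 4 shares of £8,000: Nkechi and Ruthie each take £8,000; Florian's £8,000 share passes to Florian's issue; Yara's £8,000 share passes to Yara's issue.
Florian's share (£8,000) is divided into 2 shares of £4,000: Erik and Jarrah each take £4,000.
Yara's share (£8,000) is divided into 2 shares of £4,000: Jakob and Gemma each take £4,000.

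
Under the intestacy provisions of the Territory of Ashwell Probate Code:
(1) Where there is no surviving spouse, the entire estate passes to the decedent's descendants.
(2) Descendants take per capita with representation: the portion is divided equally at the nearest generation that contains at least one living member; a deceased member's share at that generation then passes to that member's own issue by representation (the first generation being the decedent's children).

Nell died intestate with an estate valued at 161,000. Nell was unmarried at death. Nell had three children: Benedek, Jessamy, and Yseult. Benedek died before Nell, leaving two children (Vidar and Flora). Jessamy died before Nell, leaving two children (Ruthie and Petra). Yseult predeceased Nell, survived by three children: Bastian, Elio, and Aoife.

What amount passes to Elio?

Elio receives 23,000.

The entire 161,000 passes to the descendants.
No child survives, so the initial division is made at the grandchildren's generation.
That amount (161,000) is divided into 7 shares of 23,000: Vidar, Flora, Ruthie, Petra, Bastian, Elio, and Aoife each take 23,000.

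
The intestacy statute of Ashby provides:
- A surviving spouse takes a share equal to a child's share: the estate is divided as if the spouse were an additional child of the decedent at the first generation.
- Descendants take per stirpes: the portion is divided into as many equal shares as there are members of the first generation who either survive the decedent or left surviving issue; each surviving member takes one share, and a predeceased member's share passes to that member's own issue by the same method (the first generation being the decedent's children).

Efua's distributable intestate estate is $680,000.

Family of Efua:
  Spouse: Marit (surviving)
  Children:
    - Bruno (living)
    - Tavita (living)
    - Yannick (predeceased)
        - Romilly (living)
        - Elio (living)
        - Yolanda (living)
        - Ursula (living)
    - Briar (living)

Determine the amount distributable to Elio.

The spouse counts as an additional share at the children's level, so there are 5 primary shares of $136,000. Marit takes one such share ($136,000).
The children's combined portion ($544,000) is divided into 4 shares of $136,000: Bruno, Tavita, and Briar each take $136,000; Yannick's $136,000 share passes to Yannick's issue.
Yannick's share ($136,000) is divided into 4 shares of $34,000: Romilly, Elio, Yolanda, and Ursula each take $34,000.

Elio receives $34,000.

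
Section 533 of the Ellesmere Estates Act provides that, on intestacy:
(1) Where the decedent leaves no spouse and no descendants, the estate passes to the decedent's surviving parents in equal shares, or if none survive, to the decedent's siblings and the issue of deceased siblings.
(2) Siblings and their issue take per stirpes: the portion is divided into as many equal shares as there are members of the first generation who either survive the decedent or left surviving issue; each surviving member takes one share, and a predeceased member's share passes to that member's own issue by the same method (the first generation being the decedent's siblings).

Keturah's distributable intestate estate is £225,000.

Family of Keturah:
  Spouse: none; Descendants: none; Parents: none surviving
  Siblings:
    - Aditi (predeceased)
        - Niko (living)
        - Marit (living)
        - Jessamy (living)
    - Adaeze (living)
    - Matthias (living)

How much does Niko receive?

Niko receives £25,000.

The entire £225,000 passes to the siblings and their issue.
That amount (£225,000) is divided into 3 shares of £75,000: Adaeze and Matthias each take £75,000; Aditi's £75,000 share passes to Aditi's issue.
Aditi's share (£75,000) is divided into 3 shares of £25,000: Niko, Marit, and Jessamy each take £25,000.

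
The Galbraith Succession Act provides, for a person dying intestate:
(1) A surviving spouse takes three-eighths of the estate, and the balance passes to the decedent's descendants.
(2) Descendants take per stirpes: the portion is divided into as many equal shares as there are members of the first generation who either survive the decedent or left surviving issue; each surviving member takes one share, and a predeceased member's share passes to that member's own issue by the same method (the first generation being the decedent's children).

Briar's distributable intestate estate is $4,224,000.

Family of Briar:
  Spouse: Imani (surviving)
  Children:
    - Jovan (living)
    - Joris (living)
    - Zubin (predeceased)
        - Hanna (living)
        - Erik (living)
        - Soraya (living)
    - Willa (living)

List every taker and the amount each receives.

Imani takes three-eighths of $4,224,000 = $1,584,000. The remaining $2,640,000 passes to the descendants.
The descendants' portion ($2,640,000) is divided into 4 shares of $660,000: Jovan, Joris, and Willa each take $660,000; Zubin's $660,000 share passes to Zubin's issue.
Zubin's share ($660,000) is divided into 3 shares of $220,000: Hanna, Erik, and Soraya each take $220,000.

Imani: $1,584,000; Jovan: $660,000; Joris: $660,000; Hanna: $220,000; Erik: $220,000; Soraya: $220,000; Willa: $660,000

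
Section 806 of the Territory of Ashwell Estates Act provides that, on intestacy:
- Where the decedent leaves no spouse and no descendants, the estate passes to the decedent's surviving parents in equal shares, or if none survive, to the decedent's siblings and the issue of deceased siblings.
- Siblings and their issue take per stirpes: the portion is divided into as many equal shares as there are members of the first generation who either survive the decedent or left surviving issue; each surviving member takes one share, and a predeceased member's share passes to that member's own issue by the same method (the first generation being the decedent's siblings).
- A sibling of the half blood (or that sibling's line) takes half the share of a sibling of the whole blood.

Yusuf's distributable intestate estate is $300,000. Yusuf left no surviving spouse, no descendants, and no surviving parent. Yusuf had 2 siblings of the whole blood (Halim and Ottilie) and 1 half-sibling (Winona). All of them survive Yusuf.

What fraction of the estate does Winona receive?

Winona receives 1/5 of the estate.

The entire $300,000 passes to the siblings and their issue.
Counting each half-blood sibling's line as half a unit, there are 5/2 units in $300,000, so one unit is $120,000. Whole-blood lines (Halim and Ottilie) take $120,000 each; half-blood lines (Winona) take $60,000 each.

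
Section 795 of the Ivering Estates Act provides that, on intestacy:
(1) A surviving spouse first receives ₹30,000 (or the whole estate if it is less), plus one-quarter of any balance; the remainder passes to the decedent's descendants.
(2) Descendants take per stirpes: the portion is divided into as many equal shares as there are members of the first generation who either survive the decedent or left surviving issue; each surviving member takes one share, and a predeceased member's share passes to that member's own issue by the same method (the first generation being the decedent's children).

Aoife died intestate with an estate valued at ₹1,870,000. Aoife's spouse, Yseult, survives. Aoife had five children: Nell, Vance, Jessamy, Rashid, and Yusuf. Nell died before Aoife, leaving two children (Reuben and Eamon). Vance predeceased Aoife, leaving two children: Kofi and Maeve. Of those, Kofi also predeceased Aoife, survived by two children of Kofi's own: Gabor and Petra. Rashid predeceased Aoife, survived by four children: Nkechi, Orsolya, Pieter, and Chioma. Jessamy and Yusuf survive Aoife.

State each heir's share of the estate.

Yseult: ₹490,000; Reuben: ₹138,000; Eamon: ₹138,000; Gabor: ₹69,000; Petra: ₹69,000; Maeve: ₹138,000; Jessamy: ₹276,000; Nkechi: ₹69,000; Orsolya: ₹69,000; Pieter: ₹69,000; Chioma: ₹69,000; Yusuf: ₹276,000

Yseult first takes ₹30,000, leaving a balance of ₹1,840,000. Yseult then takes one-quarter of the balance (₹460,000), for a total of ₹490,000. The remaining ₹1,380,000 passes to the descendants.
The descendants' portion (₹1,380,000) is divided into 5 shares of ₹276,000: Jessamy and Yusuf each take ₹276,000; Nell's ₹276,000 share passes to Nell's issue; Vance's ₹276,000 share passes to Vance's issue; Rashid's ₹276,000 share passes to Rashid's issue.
Nell's share (₹276,000) is divided into 2 shares of ₹138,000: Reuben and Eamon each take ₹138,000.
Vance's share (₹276,000) is divided into 2 shares of ₹138,000: Maeve takes ₹138,000; Kofi's ₹138,000 share passes to Kofi's issue.
Kofi's share (₹138,000) is divided into 2 shares of ₹69,000: Gabor and Petra each take ₹69,000.
Rashid's share (₹276,000) is divided into 4 shares of ₹69,000: Nkechi, Orsolya, Pieter, and Chioma each take ₹69,000.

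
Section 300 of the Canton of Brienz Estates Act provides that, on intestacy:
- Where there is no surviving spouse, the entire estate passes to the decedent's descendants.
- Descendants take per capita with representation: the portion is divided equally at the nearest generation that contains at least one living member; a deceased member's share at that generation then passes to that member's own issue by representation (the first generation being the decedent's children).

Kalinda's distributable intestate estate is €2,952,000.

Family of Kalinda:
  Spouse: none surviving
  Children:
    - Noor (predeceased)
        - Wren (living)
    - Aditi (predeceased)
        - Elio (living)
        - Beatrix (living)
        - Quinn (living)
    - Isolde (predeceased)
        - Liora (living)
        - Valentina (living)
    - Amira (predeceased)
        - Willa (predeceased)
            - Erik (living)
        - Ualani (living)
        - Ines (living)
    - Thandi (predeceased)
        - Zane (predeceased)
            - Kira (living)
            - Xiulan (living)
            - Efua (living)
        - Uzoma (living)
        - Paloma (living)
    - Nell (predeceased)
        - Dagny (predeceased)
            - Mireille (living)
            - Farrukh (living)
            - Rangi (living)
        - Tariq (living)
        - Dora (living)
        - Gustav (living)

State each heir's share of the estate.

Wren: €184,500; Elio: €184,500; Beatrix: €184,500; Quinn: €184,500; Liora: €184,500; Valentina: €184,500; Erik: €184,500; Ualani: €184,500; Ines: €184,500; Kira: €61,500; Xiulan: €61,500; Efua: €61,500; Uzoma: €184,500; Paloma: €184,500; Mireille: €61,500; Farrukh: €61,500; Rangi: €61,500; Tariq: €184,500; Dora: €184,500; Gustav: €184,500

The entire €2,952,000 passes to the descendants.
No child survives, so the initial division is made at the grandchildren's generation.
That amount (€2,952,000) is divided into 16 shares of €184,500: Wren, Elio, Beatrix, Quinn, Liora, Valentina, Ualani, Ines, Uzoma, Paloma, Tariq, Dora, and Gustav each take €184,500; Willa's €184,500 share passes to Willa's issue; Zane's €184,500 share passes to Zane's issue; Dagny's €184,500 share passes to Dagny's issue.
Willa's share (€184,500) passes entirely to Erik.
Zane's share (€184,500) is divided into 3 shares of €61,500: Kira, Xiulan, and Efua each take €61,500.
Dagny's share (€184,500) is divided into 3 shares of €61,500: Mireille, Farrukh, and Rangi each take €61,500.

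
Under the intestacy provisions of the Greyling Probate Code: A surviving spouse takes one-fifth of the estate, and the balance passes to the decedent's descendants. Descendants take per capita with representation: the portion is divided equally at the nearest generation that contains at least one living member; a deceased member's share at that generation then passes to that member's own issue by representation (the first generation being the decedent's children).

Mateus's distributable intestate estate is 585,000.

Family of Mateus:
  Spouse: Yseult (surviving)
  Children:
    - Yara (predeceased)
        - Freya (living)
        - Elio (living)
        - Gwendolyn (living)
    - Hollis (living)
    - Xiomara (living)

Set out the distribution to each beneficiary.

Yseult takes one-fifth of 585,000 = 117,000. The remaining 468,000 passes to the descendants.
The descendants' portion (468,000) is divided into 3 shares of 156,000: Hollis and Xiomara each take 156,000; Yara's 156,000 share passes to Yara's issue.
Yara's share (156,000) is divided into 3 shares of 52,000: Freya, Elio, and Gwendolyn each take 52,000.

Yseult: 117,000; Freya: 52,000; Elio: 52,000; Gwendolyn: 52,000; Hollis: 156,000; Xiomara: 156,000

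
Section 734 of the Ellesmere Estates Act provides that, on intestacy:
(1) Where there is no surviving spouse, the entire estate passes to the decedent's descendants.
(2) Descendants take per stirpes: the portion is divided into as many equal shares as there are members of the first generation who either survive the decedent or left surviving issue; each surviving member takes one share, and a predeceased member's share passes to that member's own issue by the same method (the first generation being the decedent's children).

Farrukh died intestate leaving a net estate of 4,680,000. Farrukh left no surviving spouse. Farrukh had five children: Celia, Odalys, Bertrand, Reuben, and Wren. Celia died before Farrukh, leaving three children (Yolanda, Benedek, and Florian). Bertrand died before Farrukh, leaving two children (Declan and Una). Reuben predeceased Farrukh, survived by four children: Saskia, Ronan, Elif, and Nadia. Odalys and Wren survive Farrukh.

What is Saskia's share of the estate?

The entire 4,680,000 passes to the descendants.
That amount (4,680,000) is divided into 5 shares of 936,000: Odalys and Wren each take 936,000; Celia's 936,000 share passes to Celia's issue; Bertrand's 936,000 share passes to Bertrand's issue; Reuben's 936,000 share passes to Reuben's issue.
Celia's share (936,000) is divided into 3 shares of 312,000: Yolanda, Benedek, and Florian each take 312,000.
Bertrand's share (936,000) is divided into 2 shares of 468,000: Declan and Una each take 468,000.
Reuben's share (936,000) is divided into 4 shares of 234,000: Saskia, Ronan, Elif, and Nadia each take 234,000.

Saskia receives 234,000.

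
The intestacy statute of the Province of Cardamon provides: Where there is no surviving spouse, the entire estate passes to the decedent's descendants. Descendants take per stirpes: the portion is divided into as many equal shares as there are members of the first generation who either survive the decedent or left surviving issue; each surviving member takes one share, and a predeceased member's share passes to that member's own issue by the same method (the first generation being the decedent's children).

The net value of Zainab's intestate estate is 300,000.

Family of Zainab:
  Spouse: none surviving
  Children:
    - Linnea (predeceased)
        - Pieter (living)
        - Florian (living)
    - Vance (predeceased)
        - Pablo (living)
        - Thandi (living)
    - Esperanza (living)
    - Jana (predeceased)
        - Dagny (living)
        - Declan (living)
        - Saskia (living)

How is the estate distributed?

The entire 300,000 passes to the descendants.
That amount (300,000) is divided into 4 shares of 75,000: Esperanza takes 75,000; Linnea's 75,000 share passes to Linnea's issue; Vance's 75,000 share passes to Vance's issue; Jana's 75,000 share passes to Jana's issue.
Linnea's share (75,000) is divided into 2 shares of 37,500: Pieter and Florian each take 37,500.
Vance's share (75,000) is divided into 2 shares of 37,500: Pablo and Thandi each take 37,500.
Jana's share (75,000) is divided into 3 shares of 25,000: Dagny, Declan, and Saskia each take 25,000.

Pieter: 37,500; Florian: 37,500; Pablo: 37,500; Thandi: 37,500; Esperanza: 75,000; Dagny: 25,000; Declan: 25,000; Saskia: 25,000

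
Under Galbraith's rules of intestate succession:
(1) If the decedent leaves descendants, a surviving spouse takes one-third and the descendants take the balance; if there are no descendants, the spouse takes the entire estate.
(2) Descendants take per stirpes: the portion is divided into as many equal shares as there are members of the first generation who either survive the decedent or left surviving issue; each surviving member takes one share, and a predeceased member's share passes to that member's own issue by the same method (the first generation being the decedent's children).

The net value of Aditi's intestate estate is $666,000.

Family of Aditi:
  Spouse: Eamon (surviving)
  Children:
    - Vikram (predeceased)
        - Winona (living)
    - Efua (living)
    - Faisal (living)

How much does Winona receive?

Winona receives $148,000.

Eamon takes one-third of $666,000 = $222,000. The remaining $444,000 passes to the descendants.
The descendants' portion ($444,000) is divided into 3 shares of $148,000: Efua and Faisal each take $148,000; Vikram's $148,000 share passes to Vikram's issue.
Vikram's share ($148,000) passes entirely to Winona.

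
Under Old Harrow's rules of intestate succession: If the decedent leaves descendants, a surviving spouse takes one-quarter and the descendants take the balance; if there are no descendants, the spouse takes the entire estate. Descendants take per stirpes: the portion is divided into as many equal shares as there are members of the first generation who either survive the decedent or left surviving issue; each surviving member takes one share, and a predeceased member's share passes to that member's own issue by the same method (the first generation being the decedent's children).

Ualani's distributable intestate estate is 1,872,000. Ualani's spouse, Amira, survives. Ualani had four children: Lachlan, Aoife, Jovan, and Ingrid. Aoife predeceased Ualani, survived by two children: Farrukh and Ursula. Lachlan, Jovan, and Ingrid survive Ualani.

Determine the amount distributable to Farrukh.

Farrukh receives 175,500.

Amira takes one-quarter of 1,872,000 = 468,000. The remaining 1,404,000 passes to the descendants.
The descendants' portion (1,404,000) is divided into 4 shares of 351,000: Lachlan, Jovan, and Ingrid each take 351,000; Aoife's 351,000 share passes to Aoife's issue.
Aoife's share (351,000) is divided into 2 shares of 175,500: Farrukh and Ursula each take 175,500.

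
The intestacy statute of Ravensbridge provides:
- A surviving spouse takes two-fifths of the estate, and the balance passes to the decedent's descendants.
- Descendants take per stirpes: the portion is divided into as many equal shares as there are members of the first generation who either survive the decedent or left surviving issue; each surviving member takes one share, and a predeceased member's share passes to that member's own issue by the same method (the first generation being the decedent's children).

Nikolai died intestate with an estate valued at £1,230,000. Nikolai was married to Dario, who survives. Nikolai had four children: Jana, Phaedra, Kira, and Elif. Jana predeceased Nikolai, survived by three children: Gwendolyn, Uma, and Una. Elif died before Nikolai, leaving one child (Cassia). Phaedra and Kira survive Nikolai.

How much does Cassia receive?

Cassia receives £184,500.

Dario takes two-fifths of £1,230,000 = £492,000. The remaining £738,000 passes to the descendants.
The descendants' portion (£738,000) is divided into 4 shares of £184,500: Phaedra and Kira each take £184,500; Jana's £184,500 share passes to Jana's issue; Elif's £184,500 share passes to Elif's issue.
Jana's share (£184,500) is divided into 3 shares of £61,500: Gwendolyn, Uma, and Una each take £61,500.
Elif's share (£184,500) passes entirely to Cassia.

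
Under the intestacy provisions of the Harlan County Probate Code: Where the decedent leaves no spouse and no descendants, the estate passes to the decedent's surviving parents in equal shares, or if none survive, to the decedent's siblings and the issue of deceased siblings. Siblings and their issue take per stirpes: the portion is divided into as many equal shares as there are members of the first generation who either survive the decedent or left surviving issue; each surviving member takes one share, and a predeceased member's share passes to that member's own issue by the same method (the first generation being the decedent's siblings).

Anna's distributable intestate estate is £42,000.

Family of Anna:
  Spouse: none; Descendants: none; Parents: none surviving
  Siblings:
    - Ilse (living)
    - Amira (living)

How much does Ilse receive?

Ilse receives £21,000.

The entire £42,000 passes to the siblings and their issue.
That amount (£42,000) is divided into 2 shares of £21,000: Ilse and Amira each take £21,000.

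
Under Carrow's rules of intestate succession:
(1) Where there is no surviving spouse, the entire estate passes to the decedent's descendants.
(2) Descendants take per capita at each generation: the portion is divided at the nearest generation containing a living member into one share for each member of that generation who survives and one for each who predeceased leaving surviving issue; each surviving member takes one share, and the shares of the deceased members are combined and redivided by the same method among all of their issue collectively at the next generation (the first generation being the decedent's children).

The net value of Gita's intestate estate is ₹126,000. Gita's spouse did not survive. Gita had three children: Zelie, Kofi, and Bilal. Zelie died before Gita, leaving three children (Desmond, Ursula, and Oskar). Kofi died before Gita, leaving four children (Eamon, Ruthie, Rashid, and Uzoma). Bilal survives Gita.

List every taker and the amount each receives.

Desmond: ₹12,000; Ursula: ₹12,000; Oskar: ₹12,000; Eamon: ₹12,000; Ruthie: ₹12,000; Rashid: ₹12,000; Uzoma: ₹12,000; Bilal: ₹42,000

The entire ₹126,000 passes to the descendants.
That amount (₹126,000) is divided at the children's generation into 3 shares of ₹42,000. Bilal takes ₹42,000. The 2 shares of the deceased (Zelie and Kofi) are combined into a pool of ₹84,000.
That pool (₹84,000) is divided at the grandchildren's generation equally among Desmond, Ursula, Oskar, Eamon, Ruthie, Rashid, and Uzoma: ₹12,000 each.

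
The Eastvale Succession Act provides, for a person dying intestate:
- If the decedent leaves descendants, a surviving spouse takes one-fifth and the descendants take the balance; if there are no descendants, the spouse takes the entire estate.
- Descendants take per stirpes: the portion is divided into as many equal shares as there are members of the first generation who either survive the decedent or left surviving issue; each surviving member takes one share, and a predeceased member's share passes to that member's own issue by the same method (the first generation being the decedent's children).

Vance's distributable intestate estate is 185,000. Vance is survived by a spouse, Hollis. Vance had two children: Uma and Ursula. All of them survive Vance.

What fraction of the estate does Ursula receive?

Hollis takes one-fifth of 185,000 = 37,000. The remaining 148,000 passes to the descendants.
The descendants' portion (148,000) is divided into 2 shares of 74,000: Uma and Ursula each take 74,000.

Ursula receives 2/5 of the estate.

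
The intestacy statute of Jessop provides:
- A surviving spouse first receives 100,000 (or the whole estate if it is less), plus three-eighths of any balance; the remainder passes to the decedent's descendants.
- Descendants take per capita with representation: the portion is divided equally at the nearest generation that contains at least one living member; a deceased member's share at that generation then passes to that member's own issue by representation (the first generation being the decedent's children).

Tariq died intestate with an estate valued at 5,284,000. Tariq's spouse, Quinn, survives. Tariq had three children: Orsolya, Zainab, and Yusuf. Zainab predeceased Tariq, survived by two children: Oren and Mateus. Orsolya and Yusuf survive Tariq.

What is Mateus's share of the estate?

Quinn first takes 100,000, leaving a balance of 5,184,000. Quinn then takes three-eighths of the balance (1,944,000), for a total of 2,044,000. The remaining 3,240,000 passes to the descendants.
The descendants' portion (3,240,000) is divided into 3 shares of 1,080,000: Orsolya and Yusuf each take 1,080,000; Zainab's 1,080,000 share passes to Zainab's issue.
Zainab's share (1,080,000) is divided into 2 shares of 540,000: Oren and Mateus each take 540,000.

Mateus receives 540,000.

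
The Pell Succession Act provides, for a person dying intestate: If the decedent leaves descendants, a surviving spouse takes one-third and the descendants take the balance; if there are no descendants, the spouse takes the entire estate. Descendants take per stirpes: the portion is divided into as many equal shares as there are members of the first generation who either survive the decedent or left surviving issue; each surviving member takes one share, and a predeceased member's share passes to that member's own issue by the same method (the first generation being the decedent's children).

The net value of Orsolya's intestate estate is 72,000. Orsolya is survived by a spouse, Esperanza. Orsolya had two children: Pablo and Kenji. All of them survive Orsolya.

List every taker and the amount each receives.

Esperanza: 24,000; Pablo: 24,000; Kenji: 24,000

Esperanza takes one-third of 72,000 = 24,000. The remaining 48,000 passes to the descendants.
The descendants' portion (48,000) is divided into 2 shares of 24,000: Pablo and Kenji each take 24,000.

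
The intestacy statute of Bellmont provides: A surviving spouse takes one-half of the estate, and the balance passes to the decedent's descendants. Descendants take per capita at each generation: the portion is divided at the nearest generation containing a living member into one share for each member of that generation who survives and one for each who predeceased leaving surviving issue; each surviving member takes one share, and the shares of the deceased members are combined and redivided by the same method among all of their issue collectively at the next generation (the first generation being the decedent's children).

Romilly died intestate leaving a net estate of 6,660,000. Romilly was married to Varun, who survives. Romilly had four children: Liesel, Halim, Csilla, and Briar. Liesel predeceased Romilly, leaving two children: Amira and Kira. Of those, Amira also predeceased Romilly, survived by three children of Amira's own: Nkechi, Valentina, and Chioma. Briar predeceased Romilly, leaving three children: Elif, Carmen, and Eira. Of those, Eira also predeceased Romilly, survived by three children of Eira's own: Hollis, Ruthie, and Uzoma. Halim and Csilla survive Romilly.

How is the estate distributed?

Varun takes one-half of 6,660,000 = 3,330,000. The remaining 3,330,000 passes to the descendants.
The descendants' portion (3,330,000) is divided at the children's generation into 4 shares of 832,500. Halim and Csilla each take 832,500. The 2 shares of the deceased (Liesel and Briar) are combined into a pool of 1,665,000.
That pool (1,665,000) is divided at the grandchildren's generation into 5 shares of 333,000. Kira, Elif, and Carmen each take 333,000. The 2 shares of the deceased (Amira and Eira) are combined into a pool of 666,000.
That pool (666,000) is divided at the great-grandchildren's generation equally among Nkechi, Valentina, Chioma, Hollis, Ruthie, and Uzoma: 111,000 each.

Varun: 3,330,000; Nkechi: 111,000; Valentina: 111,000; Chioma: 111,000; Kira: 333,000; Halim: 832,500; Csilla: 832,500; Elif: 333,000; Carmen: 333,000; Hollis: 111,000; Ruthie: 111,000; Uzoma: 111,000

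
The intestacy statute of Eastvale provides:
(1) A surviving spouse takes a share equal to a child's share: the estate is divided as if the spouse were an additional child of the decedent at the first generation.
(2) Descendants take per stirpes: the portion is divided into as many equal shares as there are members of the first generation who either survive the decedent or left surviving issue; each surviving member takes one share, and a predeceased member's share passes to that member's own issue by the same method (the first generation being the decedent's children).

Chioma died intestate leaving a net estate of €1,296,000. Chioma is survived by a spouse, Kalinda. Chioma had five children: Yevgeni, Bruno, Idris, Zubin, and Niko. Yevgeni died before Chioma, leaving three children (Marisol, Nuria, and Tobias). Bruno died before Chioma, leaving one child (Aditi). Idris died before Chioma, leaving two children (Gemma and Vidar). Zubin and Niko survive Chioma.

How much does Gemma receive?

Gemma receives €108,000.

The spouse counts as an additional share at the children's level, so there are 6 primary shares of €216,000. Kalinda takes one such share (€216,000).
The children's combined portion (€1,080,000) is divided into 5 shares of €216,000: Zubin and Niko each take €216,000; Yevgeni's €216,000 share passes to Yevgeni's issue; Bruno's €216,000 share passes to Bruno's issue; Idris's €216,000 share passes to Idris's issue.
Yevgeni's share (€216,000) is divided into 3 shares of €72,000: Marisol, Nuria, and Tobias each take €72,000.
Bruno's share (€216,000) passes entirely to Aditi.
Idris's share (€216,000) is divided into 2 shares of €108,000: Gemma and Vidar each take €108,000.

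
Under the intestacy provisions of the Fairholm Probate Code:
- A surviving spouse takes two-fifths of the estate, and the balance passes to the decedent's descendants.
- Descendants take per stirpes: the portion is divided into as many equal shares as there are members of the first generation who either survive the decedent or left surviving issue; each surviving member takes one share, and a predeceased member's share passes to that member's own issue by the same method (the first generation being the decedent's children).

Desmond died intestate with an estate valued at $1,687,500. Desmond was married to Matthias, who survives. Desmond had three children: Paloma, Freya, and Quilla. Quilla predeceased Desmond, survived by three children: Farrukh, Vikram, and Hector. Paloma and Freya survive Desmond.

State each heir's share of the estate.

Matthias takes two-fifths of $1,687,500 = $675,000. The remaining $1,012,500 passes to the descendants.
The descendants' portion ($1,012,500) is divided into 3 shares of $337,500: Paloma and Freya each take $337,500; Quilla's $337,500 share passes to Quilla's issue.
Quilla's share ($337,500) is divided into 3 shares of $112,500: Farrukh, Vikram, and Hector each take $112,500.

Matthias: $675,000; Paloma: $337,500; Freya: $337,500; Farrukh: $112,500; Vikram: $112,500; Hector: $112,500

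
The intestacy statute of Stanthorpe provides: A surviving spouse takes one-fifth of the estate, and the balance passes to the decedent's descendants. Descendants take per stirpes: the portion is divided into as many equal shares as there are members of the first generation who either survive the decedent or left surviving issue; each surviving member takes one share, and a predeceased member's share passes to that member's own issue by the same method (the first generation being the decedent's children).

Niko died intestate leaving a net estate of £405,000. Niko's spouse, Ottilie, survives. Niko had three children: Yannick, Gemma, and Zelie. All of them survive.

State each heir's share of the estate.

Ottilie takes one-fifth of £405,000 = £81,000. The remaining £324,000 passes to the descendants.
The descendants' portion (£324,000) is divided into 3 shares of £108,000: Yannick, Gemma, and Zelie each take £108,000.

Ottilie: £81,000; Yannick: £108,000; Gemma: £108,000; Zelie: £108,000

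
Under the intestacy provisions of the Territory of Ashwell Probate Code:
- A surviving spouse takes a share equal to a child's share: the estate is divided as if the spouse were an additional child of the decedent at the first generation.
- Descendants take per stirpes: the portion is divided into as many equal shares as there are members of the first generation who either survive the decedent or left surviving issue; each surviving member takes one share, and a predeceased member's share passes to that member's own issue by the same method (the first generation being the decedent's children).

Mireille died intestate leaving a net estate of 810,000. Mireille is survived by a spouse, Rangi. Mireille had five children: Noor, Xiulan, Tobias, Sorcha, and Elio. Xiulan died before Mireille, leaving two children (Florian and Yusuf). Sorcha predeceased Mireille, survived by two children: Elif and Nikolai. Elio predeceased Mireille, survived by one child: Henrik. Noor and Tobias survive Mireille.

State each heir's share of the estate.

The spouse counts as an additional share at the children's level, so there are 6 primary shares of 135,000. Rangi takes one such share (135,000).
The children's combined portion (675,000) is divided into 5 shares of 135,000: Noor and Tobias each take 135,000; Xiulan's 135,000 share passes to Xiulan's issue; Sorcha's 135,000 share passes to Sorcha's issue; Elio's 135,000 share passes to Elio's issue.
Xiulan's share (135,000) is divided into 2 shares of 67,500: Florian and Yusuf each take 67,500.
Sorcha's share (135,000) is divided into 2 shares of 67,500: Elif and Nikolai each take 67,500.
Elio's share (135,000) passes entirely to Henrik.

Rangi: 135,000; Noor: 135,000; Florian: 67,500; Yusuf: 67,500; Tobias: 135,000; Elif: 67,500; Nikolai: 67,500; Henrik: 135,000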